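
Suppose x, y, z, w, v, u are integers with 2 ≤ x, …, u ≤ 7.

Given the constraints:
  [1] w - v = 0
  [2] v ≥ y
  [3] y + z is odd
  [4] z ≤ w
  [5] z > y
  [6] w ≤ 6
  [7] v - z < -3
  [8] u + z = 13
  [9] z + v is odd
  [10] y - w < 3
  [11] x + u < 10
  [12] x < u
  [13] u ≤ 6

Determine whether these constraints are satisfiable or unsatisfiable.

Unsatisfiable

From constraint 13: u ≤ 6. From constraints 4 and 6: z ≤ w ≤ 6. Hence u + z ≤ 12. But constraint 8 requires u + z = 13, and 13 > 12. Contradiction.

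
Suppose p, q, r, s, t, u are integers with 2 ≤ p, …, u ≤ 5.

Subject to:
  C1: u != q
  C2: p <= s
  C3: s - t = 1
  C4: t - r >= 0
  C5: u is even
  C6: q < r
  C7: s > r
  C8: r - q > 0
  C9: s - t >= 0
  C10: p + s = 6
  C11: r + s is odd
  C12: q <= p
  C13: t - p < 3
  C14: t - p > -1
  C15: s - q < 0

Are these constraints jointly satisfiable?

Constraints 4, 6, 9, and 15 give q < r, r ≤ t, t ≤ s, s < q. Chaining: q < r ≤ t ≤ s < q, which forces q < q — impossible.

Unsatisfiable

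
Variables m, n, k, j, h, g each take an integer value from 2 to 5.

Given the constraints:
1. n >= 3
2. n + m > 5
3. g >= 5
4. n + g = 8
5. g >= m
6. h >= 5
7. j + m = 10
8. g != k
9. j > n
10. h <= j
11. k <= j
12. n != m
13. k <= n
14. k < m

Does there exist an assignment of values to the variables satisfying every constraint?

The assignment m = 5, n = 3, k = 3, j = 5, h = 5, g = 5 works:
  constraint 2 holds since n + m = 8.
  constraint 4 holds since n + g = 8.
  constraint 7 holds since j + m = 10.
The rest check out directly.

Satisfiable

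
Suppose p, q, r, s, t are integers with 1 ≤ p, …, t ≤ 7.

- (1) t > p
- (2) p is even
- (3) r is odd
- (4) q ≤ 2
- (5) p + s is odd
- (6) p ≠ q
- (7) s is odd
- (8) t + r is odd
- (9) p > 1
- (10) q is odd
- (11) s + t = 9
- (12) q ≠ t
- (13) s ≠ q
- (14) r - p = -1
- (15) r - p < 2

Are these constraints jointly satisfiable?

Satisfiable

One satisfying assignment is p = 4, q = 1, r = 3, s = 3, t = 6.
For the less obvious constraints — constraint 11: s + t = 9; constraint 14: r - p = -1 — and the others hold by inspection.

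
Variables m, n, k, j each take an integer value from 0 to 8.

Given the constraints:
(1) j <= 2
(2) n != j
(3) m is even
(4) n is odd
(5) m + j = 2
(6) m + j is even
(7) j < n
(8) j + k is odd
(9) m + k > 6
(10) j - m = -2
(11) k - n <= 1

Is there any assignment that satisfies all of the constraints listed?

One satisfying assignment is m = 2, n = 7, k = 7, j = 0.
For the less obvious constraints — constraint 5: m + j = 2; constraint 9: m + k = 9 — and the others hold by inspection.

Satisfiable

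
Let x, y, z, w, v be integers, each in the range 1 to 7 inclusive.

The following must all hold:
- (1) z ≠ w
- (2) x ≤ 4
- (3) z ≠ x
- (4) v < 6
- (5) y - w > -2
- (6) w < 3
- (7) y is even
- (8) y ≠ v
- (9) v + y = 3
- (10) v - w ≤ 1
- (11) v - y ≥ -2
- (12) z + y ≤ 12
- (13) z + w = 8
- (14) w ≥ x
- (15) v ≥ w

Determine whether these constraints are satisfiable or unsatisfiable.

The assignment x = 1, y = 2, z = 7, w = 1, v = 1 works:
  constraint 5 holds since y - w = 1.
  constraint 9 holds since v + y = 3.
The rest check out directly.

Satisfiable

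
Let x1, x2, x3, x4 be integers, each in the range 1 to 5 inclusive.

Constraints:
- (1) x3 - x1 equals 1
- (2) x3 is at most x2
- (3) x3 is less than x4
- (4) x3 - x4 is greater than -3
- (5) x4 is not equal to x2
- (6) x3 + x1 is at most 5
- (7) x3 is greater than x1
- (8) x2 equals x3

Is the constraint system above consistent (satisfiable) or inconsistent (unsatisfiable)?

Try x1 = 2, x2 = 3, x3 = 3, x4 = 4.
Check constraint 1: x3 - x1 = 1; constraint 4: x3 - x4 = -1. The remaining constraints are straightforward to verify.

Satisfiable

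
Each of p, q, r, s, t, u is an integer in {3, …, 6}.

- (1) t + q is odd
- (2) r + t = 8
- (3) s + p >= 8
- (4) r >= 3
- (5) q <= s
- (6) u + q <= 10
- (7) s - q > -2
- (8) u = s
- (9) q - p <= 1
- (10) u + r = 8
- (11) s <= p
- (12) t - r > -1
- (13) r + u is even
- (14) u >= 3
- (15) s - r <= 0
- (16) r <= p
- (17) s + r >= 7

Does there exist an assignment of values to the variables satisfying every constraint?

Satisfiable

Take p = 5, q = 3, r = 4, s = 4, t = 4, u = 4. Then constraint 2: r + t = 8; constraint 3: s + p = 9, and every other listed constraint is also met.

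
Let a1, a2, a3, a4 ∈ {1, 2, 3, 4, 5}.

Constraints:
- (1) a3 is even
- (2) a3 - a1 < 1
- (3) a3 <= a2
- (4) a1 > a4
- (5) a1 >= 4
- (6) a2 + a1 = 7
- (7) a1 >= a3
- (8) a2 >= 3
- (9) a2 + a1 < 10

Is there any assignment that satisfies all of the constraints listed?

Satisfiable

Take a1 = 4, a2 = 3, a3 = 2, a4 = 3. Then constraint 2: a3 - a1 = -2; constraint 6: a2 + a1 = 7; constraint 9: a2 + a1 = 7, and every other listed constraint is also met.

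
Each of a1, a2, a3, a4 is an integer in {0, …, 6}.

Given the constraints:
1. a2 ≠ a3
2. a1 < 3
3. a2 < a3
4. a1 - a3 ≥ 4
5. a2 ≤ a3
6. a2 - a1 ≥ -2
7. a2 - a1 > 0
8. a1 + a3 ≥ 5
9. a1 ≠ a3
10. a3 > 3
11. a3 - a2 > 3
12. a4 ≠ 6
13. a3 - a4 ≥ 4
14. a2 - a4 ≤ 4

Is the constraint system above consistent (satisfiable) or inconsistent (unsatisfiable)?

Unsatisfiable

Constraints 4, 6, 13, and 14 give a4 − a2 ≥ -4, a2 − a1 ≥ -2, a1 − a3 ≥ 4, a3 − a4 ≥ 4.
Adding all 4 inequalities: the left sides telescope to 0, and the right sides sum to (-4) + (-2) + 4 + 4 = 2. So 0 ≥ 2, which is false.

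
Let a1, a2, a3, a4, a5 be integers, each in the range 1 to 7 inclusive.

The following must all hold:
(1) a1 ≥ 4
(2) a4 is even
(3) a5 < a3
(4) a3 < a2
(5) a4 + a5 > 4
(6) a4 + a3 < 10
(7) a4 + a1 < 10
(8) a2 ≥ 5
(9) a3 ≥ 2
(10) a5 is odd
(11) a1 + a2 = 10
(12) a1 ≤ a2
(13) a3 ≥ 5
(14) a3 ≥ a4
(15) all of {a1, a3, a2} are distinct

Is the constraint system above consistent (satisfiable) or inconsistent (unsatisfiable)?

The assignment a1 = 4, a2 = 6, a3 = 5, a4 = 4, a5 = 3 works:
  constraint 5 holds since a4 + a5 = 7.
  constraint 6 holds since a4 + a3 = 9.
  constraint 7 holds since a4 + a1 = 8.
The rest check out directly.

Satisfiable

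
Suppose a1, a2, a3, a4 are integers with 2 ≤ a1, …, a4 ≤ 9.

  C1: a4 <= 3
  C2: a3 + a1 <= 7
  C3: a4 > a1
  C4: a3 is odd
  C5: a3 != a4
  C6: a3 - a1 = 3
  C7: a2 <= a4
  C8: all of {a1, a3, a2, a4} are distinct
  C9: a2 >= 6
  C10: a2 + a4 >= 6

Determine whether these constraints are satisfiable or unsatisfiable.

Unsatisfiable

From constraints 7 and 9: a4 ≥ a2 and a2 ≥ 6, so a4 ≥ 6. From constraint 1: a4 ≤ 3. But 3 < 6, so no value of a4 works.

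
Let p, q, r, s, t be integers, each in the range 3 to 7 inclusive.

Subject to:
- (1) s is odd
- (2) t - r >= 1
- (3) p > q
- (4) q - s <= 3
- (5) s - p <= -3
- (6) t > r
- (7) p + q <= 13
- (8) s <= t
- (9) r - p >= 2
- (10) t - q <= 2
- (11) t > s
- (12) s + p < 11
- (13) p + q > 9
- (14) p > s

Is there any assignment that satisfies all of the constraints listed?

Constraints 2, 4, 5, 9, and 10 give q − t ≥ -2, t − r ≥ 1, r − p ≥ 2, p − s ≥ 3, s − q ≥ -3.
Adding all 5 inequalities: the left sides telescope to 0, and the right sides sum to (-2) + 1 + 2 + 3 + (-3) = 1. So 0 ≥ 1, which is false.

Unsatisfiable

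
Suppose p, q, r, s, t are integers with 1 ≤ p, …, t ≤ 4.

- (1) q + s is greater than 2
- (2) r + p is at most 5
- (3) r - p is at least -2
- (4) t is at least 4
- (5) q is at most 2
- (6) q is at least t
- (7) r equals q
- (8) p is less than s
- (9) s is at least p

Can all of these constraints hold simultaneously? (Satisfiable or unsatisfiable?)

From constraint 4: t ≥ 4. From constraints 5 and 6: t ≤ q and q ≤ 2, so t ≤ 2. But 2 < 4, so no value of t works.

Unsatisfiable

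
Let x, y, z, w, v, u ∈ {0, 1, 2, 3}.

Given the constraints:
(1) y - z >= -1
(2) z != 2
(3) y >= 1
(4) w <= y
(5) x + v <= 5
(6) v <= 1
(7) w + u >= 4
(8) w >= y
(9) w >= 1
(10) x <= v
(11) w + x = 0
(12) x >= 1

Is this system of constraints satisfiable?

Unsatisfiable

From constraints 3 and 8: w ≥ y ≥ 1. From constraint 12: x ≥ 1. Hence w + x ≥ 2. But constraint 11 requires w + x = 0, and 0 < 2. Contradiction.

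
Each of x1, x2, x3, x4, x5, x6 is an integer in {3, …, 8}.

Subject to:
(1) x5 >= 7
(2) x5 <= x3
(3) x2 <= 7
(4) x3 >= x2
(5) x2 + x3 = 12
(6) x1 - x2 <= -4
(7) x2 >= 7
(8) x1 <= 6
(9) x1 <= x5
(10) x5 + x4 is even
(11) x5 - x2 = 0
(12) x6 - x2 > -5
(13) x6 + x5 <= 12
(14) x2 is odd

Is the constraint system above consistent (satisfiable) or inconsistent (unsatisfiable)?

Unsatisfiable

From constraint 7: x2 ≥ 7. From constraints 1 and 2: x3 ≥ x5 ≥ 7. Hence x2 + x3 ≥ 14. But constraint 5 requires x2 + x3 = 12, and 12 < 14. Contradiction.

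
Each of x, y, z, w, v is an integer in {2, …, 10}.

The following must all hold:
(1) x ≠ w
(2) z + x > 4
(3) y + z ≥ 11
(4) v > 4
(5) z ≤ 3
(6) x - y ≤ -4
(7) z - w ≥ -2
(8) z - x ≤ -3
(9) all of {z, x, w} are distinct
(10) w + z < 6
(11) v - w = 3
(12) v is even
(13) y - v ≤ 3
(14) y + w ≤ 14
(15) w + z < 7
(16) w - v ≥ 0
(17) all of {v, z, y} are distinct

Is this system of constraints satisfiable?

Constraints 6, 7, 8, 13, and 16 give z − w ≥ -2, w − v ≥ 0, v − y ≥ -3, y − x ≥ 4, x − z ≥ 3.
Adding all 5 inequalities: the left sides telescope to 0, and the right sides sum to (-2) + 0 + (-3) + 4 + 3 = 2. So 0 ≥ 2, which is false.

Unsatisfiable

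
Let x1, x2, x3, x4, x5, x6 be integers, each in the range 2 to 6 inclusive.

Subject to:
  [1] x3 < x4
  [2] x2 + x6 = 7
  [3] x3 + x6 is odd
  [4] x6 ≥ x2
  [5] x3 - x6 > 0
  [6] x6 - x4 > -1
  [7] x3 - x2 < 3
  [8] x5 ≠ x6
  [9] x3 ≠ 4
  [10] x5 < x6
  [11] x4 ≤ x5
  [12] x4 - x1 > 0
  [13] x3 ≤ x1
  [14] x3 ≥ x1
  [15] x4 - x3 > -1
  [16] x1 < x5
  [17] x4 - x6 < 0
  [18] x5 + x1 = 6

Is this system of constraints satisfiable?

Unsatisfiable

Constraints 1, 5, 10, and 11 give x5 < x6, x6 < x3, x3 < x4, x4 ≤ x5. Chaining: x5 < x6 < x3 < x4 ≤ x5, which forces x5 < x5 — impossible.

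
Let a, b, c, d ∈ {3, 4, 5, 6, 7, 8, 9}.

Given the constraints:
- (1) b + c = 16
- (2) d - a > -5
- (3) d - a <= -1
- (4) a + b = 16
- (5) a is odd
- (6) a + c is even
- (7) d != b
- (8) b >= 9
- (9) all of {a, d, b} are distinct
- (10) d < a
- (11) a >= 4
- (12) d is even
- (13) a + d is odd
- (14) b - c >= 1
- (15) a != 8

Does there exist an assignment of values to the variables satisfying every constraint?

Setting (a, b, c, d) = (7, 9, 7, 4) satisfies everything: constraint 1: b + c = 16; constraint 2: d - a = -3; constraint 3: d - a = -3, and the others follow.

Satisfiable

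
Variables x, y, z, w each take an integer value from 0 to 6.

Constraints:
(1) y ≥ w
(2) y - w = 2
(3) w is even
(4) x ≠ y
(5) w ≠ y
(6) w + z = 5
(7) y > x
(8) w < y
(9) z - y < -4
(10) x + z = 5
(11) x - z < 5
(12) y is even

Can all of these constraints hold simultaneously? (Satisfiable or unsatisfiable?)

Satisfiable

Try x = 4, y = 6, z = 1, w = 4.
Check constraint 2: y - w = 2; constraint 6: w + z = 5. The remaining constraints are straightforward to verify.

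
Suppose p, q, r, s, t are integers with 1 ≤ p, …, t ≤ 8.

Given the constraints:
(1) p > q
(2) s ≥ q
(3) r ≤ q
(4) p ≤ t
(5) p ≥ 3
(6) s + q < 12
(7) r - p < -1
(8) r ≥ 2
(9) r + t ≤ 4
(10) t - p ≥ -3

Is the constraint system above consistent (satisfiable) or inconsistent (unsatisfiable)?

Unsatisfiable

From constraint 8: r ≥ 2. From constraints 4 and 5: t ≥ p ≥ 3. Hence r + t ≥ 5. But constraint 9 requires r + t ≤ 4, and 4 < 5. Contradiction.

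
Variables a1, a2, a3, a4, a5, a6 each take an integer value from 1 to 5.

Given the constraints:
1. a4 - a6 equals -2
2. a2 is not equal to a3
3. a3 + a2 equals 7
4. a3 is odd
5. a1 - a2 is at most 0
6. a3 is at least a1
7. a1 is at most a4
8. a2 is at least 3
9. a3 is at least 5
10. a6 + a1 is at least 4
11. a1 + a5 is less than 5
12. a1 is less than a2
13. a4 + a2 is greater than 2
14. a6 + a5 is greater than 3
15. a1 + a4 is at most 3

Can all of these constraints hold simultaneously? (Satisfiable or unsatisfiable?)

From constraint 9: a3 ≥ 5. From constraint 8: a2 ≥ 3. Hence a3 + a2 ≥ 8. But constraint 3 requires a3 + a2 = 7, and 7 < 8. Contradiction.

Unsatisfiable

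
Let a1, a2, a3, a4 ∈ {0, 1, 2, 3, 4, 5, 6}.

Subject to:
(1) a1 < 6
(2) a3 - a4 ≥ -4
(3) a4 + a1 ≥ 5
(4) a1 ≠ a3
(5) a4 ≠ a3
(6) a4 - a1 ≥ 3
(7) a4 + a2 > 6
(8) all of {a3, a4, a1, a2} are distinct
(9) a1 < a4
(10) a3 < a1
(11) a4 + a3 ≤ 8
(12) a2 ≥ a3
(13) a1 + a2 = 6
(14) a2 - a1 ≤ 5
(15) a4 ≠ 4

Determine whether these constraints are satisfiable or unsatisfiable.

Satisfiable

Try a1 = 2, a2 = 4, a3 = 1, a4 = 5.
Check constraint 2: a3 - a4 = -4; constraint 3: a4 + a1 = 7; constraint 6: a4 - a1 = 3. The remaining constraints are straightforward to verify.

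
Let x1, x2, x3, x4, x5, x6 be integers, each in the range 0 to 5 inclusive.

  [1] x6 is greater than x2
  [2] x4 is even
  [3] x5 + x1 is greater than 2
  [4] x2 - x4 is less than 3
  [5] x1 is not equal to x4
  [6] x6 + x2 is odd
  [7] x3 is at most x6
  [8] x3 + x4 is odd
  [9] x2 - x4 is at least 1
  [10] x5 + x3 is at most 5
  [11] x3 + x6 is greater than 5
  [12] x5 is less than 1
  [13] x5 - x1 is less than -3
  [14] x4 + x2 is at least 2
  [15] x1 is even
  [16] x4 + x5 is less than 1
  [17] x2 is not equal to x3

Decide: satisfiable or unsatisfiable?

Satisfiable

Try x1 = 4, x2 = 2, x3 = 3, x4 = 0, x5 = 0, x6 = 3.
Check constraint 3: x5 + x1 = 4; constraint 4: x2 - x4 = 2; constraint 9: x2 - x4 = 2. The remaining constraints are straightforward to verify.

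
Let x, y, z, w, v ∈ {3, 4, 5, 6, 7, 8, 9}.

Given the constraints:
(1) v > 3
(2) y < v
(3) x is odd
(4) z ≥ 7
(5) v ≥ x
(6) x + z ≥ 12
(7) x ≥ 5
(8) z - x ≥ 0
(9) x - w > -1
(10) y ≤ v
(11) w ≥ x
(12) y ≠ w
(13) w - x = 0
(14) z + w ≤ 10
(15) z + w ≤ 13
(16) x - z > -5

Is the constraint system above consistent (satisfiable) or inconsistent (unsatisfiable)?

Unsatisfiable

From constraint 4: z ≥ 7. From constraints 7 and 11: w ≥ x ≥ 5. Hence z + w ≥ 12. But constraint 14 requires z + w ≤ 10, and 10 < 12. Contradiction.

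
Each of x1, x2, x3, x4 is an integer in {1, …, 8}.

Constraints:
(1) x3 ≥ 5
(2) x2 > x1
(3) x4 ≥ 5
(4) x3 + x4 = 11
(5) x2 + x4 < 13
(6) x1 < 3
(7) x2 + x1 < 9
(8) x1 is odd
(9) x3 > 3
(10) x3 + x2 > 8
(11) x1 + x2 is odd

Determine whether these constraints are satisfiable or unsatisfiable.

Satisfiable

Setting (x1, x2, x3, x4) = (1, 6, 5, 6) satisfies everything: constraint 4: x3 + x4 = 11; constraint 5: x2 + x4 = 12, and the others follow.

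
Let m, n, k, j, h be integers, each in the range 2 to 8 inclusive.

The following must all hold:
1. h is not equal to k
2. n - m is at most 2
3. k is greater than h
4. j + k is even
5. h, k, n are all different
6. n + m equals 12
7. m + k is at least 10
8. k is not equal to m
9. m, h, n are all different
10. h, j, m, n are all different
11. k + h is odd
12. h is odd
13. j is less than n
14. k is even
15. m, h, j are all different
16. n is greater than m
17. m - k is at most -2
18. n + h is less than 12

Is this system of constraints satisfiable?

Satisfiable

Setting (m, n, k, j, h) = (5, 7, 8, 4, 3) satisfies everything: constraint 2: n - m = 2; constraint 6: n + m = 12, and the others follow.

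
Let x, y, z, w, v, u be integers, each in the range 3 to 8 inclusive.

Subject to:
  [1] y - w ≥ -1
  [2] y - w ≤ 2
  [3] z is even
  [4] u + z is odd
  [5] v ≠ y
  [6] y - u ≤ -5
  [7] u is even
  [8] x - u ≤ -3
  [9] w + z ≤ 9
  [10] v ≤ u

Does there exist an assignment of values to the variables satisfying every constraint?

Constraint 7 makes u even and constraint 3 makes z even, so u + z must be even. Constraint 4 says u + z is odd — contradiction.

Unsatisfiable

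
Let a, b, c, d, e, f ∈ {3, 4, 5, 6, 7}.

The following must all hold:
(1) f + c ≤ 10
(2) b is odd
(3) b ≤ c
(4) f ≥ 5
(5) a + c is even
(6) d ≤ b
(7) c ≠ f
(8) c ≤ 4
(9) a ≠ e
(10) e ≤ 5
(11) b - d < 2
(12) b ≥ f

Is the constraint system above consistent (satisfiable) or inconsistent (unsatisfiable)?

Unsatisfiable

From constraints 4 and 12: b ≥ f and f ≥ 5, so b ≥ 5. From constraints 3 and 8: b ≤ c and c ≤ 4, so b ≤ 4. But 4 < 5, so no value of b works.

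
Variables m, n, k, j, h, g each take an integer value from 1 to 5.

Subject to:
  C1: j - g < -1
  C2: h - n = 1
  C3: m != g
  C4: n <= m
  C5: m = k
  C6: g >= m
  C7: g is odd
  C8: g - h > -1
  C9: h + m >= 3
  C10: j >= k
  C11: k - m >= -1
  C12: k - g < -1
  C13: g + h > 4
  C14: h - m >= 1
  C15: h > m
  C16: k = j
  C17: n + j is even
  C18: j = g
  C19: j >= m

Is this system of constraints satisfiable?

From constraints 5, 16, and 18, m = k = j = g, so m = g. But constraint 3 says m ≠ g. Contradiction.

Unsatisfiable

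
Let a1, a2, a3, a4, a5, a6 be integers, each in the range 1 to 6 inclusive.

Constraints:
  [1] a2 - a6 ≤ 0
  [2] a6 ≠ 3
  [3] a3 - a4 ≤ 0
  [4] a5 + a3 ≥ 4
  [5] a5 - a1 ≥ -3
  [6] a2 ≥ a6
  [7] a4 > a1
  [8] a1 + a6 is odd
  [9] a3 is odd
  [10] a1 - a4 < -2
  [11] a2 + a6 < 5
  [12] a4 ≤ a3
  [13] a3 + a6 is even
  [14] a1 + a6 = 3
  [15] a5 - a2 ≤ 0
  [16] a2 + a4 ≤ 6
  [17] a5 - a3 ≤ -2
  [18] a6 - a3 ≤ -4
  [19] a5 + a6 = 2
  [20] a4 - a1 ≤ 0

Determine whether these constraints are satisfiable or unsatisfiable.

Constraints 1, 3, 5, 15, 18, and 20 give a4 − a3 ≥ 0, a3 − a6 ≥ 4, a6 − a2 ≥ 0, a2 − a5 ≥ 0, a5 − a1 ≥ -3, a1 − a4 ≥ 0.
Adding all 6 inequalities: the left sides telescope to 0, and the right sides sum to 0 + 4 + 0 + 0 + (-3) + 0 = 1. So 0 ≥ 1, which is false.

Unsatisfiable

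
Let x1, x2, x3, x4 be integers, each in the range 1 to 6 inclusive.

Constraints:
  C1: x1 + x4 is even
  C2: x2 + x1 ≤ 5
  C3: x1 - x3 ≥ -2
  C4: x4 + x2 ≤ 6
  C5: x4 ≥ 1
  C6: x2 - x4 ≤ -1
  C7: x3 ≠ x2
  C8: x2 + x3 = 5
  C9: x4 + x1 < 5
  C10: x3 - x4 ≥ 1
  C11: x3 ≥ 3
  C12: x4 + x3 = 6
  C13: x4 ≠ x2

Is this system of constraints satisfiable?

The assignment x1 = 2, x2 = 1, x3 = 4, x4 = 2 works:
  constraint 2 holds since x2 + x1 = 3.
  constraint 3 holds since x1 - x3 = -2.
  constraint 4 holds since x4 + x2 = 3.
The rest check out directly.

Satisfiable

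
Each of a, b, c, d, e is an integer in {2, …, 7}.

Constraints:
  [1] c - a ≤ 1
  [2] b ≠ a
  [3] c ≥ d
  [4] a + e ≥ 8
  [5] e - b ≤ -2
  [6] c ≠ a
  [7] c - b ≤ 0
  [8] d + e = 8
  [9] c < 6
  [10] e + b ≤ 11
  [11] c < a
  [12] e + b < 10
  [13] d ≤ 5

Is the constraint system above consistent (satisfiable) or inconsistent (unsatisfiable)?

Satisfiable

Try a = 6, b = 5, c = 5, d = 5, e = 3.
Check constraint 1: c - a = -1; constraint 4: a + e = 9; constraint 5: e - b = -2. The remaining constraints are straightforward to verify.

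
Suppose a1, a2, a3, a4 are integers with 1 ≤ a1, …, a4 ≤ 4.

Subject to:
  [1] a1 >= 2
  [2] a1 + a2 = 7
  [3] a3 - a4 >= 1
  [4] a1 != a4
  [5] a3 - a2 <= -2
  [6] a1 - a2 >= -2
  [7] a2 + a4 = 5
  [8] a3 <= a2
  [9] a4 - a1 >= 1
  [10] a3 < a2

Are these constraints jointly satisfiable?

Constraints 3, 5, 6, and 9 give a4 − a1 ≥ 1, a1 − a2 ≥ -2, a2 − a3 ≥ 2, a3 − a4 ≥ 1.
Adding all 4 inequalities: the left sides telescope to 0, and the right sides sum to 1 + (-2) + 2 + 1 = 2. So 0 ≥ 2, which is false.

Unsatisfiable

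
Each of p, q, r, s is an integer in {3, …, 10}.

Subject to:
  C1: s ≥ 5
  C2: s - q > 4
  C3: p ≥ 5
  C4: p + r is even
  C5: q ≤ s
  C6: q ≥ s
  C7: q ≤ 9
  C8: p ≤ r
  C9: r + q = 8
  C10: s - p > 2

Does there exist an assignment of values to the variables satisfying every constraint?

Unsatisfiable

From constraints 3 and 8: r ≥ p ≥ 5. From constraints 1 and 6: q ≥ s ≥ 5. Hence r + q ≥ 10. But constraint 9 requires r + q = 8, and 8 < 10. Contradiction.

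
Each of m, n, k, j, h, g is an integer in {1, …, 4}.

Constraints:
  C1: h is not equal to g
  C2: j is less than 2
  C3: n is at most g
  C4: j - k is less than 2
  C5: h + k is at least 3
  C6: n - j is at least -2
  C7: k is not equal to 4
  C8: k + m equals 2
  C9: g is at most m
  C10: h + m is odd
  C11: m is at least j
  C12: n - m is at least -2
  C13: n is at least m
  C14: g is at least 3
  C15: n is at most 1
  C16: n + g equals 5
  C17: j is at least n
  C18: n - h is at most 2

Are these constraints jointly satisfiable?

Unsatisfiable

From constraints 9 and 14: m ≥ g and g ≥ 3, so m ≥ 3. From constraints 13 and 15: m ≤ n and n ≤ 1, so m ≤ 1. But 1 < 3, so no value of m works.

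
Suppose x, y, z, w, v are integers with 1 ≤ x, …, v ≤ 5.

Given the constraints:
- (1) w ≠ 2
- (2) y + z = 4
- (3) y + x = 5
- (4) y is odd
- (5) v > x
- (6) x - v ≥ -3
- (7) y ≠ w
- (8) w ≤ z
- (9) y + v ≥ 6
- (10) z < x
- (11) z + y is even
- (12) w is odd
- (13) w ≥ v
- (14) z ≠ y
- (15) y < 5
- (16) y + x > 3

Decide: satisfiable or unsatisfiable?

Unsatisfiable

Constraints 5, 8, 10, and 13 give x < v, v ≤ w, w ≤ z, z < x. Chaining: x < v ≤ w ≤ z < x, which forces x < x — impossible.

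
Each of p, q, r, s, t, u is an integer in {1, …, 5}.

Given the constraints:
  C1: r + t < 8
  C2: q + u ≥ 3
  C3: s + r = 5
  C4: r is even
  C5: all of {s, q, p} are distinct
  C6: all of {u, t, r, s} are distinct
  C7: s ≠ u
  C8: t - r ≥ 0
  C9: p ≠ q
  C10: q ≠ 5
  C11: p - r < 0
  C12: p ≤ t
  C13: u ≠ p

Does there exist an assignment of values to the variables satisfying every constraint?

Take p = 1, q = 2, r = 2, s = 3, t = 5, u = 4. Then constraint 1: r + t = 7; constraint 2: q + u = 6; constraint 3: s + r = 5, and every other listed constraint is also met.

Satisfiable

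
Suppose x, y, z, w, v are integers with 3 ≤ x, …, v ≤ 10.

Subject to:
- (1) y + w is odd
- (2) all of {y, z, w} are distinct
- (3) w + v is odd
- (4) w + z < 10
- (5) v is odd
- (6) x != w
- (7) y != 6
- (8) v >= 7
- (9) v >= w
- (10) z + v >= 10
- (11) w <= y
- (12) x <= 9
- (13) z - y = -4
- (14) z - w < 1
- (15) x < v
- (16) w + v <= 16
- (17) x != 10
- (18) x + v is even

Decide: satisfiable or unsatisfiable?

Satisfiable

One satisfying assignment is x = 3, y = 7, z = 3, w = 4, v = 9.
For the less obvious constraints — constraint 4: w + z = 7; constraint 10: z + v = 12; constraint 13: z - y = -4 — and the others hold by inspection.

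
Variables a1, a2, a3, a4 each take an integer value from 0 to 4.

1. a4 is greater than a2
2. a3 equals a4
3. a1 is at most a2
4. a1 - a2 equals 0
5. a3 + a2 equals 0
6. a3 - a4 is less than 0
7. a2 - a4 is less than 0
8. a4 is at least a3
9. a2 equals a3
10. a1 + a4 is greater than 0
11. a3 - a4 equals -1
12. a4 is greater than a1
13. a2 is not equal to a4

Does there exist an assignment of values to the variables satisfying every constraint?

From constraints 2 and 9, a2 = a3 = a4, so a2 = a4. But constraint 13 says a2 ≠ a4. Contradiction.

Unsatisfiable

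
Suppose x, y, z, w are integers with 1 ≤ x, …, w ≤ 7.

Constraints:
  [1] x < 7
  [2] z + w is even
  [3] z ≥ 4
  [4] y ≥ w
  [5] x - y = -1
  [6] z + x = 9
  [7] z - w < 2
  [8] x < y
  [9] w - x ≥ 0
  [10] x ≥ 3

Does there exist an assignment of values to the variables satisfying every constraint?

Satisfiable

Try x = 4, y = 5, z = 5, w = 5.
Check constraint 5: x - y = -1; constraint 6: z + x = 9; constraint 7: z - w = 0. The remaining constraints are straightforward to verify.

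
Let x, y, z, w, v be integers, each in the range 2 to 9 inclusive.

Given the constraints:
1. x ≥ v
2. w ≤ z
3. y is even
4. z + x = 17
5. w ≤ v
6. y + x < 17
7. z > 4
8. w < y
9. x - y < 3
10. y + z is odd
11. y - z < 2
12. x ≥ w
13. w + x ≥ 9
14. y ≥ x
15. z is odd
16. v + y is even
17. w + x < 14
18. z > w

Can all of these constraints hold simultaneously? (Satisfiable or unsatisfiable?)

Take x = 8, y = 8, z = 9, w = 3, v = 8. Then constraint 4: z + x = 17; constraint 6: y + x = 16; constraint 9: x - y = 0, and every other listed constraint is also met.

Satisfiable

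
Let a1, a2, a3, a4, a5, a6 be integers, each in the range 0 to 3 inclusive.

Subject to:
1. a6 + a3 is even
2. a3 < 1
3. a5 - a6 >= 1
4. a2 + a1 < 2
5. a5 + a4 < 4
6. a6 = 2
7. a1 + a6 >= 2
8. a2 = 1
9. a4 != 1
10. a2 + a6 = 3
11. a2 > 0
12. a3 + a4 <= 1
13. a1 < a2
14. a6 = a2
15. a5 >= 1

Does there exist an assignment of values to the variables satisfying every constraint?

Constraint 6 fixes a6 = 2 and constraint 8 fixes a2 = 1, but constraint 14 requires a6 = a2. Since 2 ≠ 1, contradiction.

Unsatisfiable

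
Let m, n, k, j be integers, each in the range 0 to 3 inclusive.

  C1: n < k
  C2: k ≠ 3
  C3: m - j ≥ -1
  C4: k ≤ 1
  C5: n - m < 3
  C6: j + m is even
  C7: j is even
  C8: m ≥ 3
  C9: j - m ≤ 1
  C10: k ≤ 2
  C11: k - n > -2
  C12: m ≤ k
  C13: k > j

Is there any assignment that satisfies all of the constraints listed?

Unsatisfiable

From constraints 8 and 12: k ≥ m and m ≥ 3, so k ≥ 3. From constraint 4: k ≤ 1. But 1 < 3, so no value of k works.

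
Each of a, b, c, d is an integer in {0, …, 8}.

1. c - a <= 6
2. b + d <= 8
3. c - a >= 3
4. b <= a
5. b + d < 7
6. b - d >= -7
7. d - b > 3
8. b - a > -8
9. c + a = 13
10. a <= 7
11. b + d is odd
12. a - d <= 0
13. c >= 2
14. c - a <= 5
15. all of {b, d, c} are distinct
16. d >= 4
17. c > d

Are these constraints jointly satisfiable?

Take a = 5, b = 0, c = 8, d = 5. Then constraint 1: c - a = 3; constraint 2: b + d = 5; constraint 3: c - a = 3, and every other listed constraint is also met.

Satisfiable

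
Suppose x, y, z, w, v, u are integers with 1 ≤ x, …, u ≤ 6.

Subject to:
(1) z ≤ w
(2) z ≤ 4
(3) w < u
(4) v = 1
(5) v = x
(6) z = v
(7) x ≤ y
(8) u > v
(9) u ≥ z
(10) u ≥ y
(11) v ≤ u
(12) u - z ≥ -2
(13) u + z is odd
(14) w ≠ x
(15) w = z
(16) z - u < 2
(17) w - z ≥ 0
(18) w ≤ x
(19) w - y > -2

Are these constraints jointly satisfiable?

Unsatisfiable

From constraints 5, 6, and 15, w = z = v = x, so w = x. But constraint 14 says w ≠ x. Contradiction.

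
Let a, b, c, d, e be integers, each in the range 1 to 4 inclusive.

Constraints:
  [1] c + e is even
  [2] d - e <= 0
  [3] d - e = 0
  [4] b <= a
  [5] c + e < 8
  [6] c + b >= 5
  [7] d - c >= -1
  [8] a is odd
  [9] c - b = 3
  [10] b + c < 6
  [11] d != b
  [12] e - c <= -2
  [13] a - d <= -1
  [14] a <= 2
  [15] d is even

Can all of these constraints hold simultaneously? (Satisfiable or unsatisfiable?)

Unsatisfiable

Constraints 2, 7, and 12 give c − e ≥ 2, e − d ≥ 0, d − c ≥ -1.
Adding all 3 inequalities: the left sides telescope to 0, and the right sides sum to 2 + 0 + (-1) = 1. So 0 ≥ 1, which is false.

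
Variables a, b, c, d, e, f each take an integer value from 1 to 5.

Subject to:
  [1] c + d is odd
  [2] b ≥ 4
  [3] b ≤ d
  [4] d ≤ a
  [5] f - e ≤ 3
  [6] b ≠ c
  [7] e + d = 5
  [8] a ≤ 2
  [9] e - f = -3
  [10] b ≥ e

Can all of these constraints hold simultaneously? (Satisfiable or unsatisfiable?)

From constraints 2 and 3: d ≥ b and b ≥ 4, so d ≥ 4. From constraints 4 and 8: d ≤ a and a ≤ 2, so d ≤ 2. But 2 < 4, so no value of d works.

Unsatisfiable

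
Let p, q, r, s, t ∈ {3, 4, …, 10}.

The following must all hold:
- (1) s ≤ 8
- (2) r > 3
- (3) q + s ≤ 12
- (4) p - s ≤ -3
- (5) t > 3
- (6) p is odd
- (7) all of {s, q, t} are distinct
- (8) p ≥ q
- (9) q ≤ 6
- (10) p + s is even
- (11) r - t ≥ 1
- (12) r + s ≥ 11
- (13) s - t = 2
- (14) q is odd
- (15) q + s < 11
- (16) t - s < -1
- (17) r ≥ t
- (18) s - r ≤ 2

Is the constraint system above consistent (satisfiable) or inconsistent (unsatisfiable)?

Satisfiable

Take p = 3, q = 3, r = 7, s = 7, t = 5. Then constraint 3: q + s = 10; constraint 4: p - s = -4; constraint 11: r - t = 2, and every other listed constraint is also met.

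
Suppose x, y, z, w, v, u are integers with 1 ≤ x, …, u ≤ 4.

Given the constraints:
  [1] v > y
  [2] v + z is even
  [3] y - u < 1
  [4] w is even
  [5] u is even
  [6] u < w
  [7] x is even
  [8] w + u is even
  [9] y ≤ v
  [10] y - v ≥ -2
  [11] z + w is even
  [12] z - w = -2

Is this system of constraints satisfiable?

Satisfiable

Take x = 4, y = 2, z = 2, w = 4, v = 4, u = 2. Then constraint 3: y - u = 0; constraint 10: y - v = -2, and every other listed constraint is also met.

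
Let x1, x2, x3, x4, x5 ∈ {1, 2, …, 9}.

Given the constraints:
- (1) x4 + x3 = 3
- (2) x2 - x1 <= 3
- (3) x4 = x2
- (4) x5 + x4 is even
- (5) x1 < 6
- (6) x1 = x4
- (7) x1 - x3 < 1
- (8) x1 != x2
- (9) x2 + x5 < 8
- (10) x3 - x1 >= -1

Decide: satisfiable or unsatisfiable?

Unsatisfiable

From constraints 3 and 6, x1 = x4 = x2, so x1 = x2. But constraint 8 says x1 ≠ x2. Contradiction.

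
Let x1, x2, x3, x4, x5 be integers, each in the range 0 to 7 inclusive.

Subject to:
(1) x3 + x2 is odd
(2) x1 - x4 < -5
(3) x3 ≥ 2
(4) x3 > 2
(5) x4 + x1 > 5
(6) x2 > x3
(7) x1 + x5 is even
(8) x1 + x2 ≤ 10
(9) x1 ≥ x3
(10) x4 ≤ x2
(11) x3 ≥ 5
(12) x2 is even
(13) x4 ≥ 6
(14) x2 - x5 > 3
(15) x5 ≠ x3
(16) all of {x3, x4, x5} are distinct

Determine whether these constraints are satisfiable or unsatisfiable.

Unsatisfiable

From constraints 9 and 11: x1 ≥ x3 ≥ 5. From constraints 10 and 13: x2 ≥ x4 ≥ 6. Hence x1 + x2 ≥ 11. But constraint 8 requires x1 + x2 ≤ 10, and 10 < 11. Contradiction.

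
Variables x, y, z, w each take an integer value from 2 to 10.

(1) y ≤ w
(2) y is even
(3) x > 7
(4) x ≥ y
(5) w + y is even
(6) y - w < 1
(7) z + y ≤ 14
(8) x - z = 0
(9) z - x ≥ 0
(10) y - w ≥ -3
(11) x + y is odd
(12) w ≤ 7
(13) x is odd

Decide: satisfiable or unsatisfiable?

The assignment x = 9, y = 4, z = 9, w = 4 works:
  constraint 6 holds since y - w = 0.
  constraint 7 holds since z + y = 13.
  constraint 8 holds since x - z = 0.
The rest check out directly.

Satisfiable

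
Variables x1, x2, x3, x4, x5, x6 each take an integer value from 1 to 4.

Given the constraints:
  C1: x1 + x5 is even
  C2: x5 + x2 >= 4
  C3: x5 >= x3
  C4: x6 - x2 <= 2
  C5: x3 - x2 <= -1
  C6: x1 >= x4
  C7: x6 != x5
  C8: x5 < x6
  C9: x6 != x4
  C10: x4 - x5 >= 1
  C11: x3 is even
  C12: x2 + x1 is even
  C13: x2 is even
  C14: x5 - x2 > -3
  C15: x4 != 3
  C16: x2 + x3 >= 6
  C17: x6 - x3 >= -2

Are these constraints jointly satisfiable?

Satisfiable

One satisfying assignment is x1 = 4, x2 = 4, x3 = 2, x4 = 4, x5 = 2, x6 = 3.
For the less obvious constraints — constraint 2: x5 + x2 = 6; constraint 4: x6 - x2 = -1 — and the others hold by inspection.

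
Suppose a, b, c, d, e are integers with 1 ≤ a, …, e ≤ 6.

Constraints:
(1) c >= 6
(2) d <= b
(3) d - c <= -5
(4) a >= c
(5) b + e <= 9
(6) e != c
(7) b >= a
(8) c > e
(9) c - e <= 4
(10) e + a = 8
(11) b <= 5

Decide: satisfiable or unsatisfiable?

From constraints 1 and 4: a ≥ c and c ≥ 6, so a ≥ 6. From constraints 7 and 11: a ≤ b and b ≤ 5, so a ≤ 5. But 5 < 6, so no value of a works.

Unsatisfiable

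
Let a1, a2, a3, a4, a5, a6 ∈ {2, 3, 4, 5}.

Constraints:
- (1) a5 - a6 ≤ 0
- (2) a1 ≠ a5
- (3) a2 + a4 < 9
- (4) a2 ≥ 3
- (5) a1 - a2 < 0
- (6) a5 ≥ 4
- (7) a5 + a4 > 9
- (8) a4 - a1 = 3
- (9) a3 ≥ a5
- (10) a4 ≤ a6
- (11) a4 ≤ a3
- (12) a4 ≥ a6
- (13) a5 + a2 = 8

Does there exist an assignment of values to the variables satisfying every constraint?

Take a1 = 2, a2 = 3, a3 = 5, a4 = 5, a5 = 5, a6 = 5. Then constraint 1: a5 - a6 = 0; constraint 3: a2 + a4 = 8; constraint 5: a1 - a2 = -1, and every other listed constraint is also met.

Satisfiable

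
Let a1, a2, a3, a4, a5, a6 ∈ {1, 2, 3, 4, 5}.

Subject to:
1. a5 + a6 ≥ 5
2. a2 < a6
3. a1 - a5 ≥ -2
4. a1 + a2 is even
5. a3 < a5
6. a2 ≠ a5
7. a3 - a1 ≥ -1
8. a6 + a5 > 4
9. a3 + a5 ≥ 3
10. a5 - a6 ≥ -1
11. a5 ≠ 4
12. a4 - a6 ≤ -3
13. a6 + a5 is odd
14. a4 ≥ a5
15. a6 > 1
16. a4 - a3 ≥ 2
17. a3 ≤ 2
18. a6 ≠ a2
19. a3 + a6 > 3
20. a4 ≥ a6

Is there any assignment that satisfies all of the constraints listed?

Unsatisfiable

Constraints 3, 7, 10, 12, and 16 give a1 − a5 ≥ -2, a5 − a6 ≥ -1, a6 − a4 ≥ 3, a4 − a3 ≥ 2, a3 − a1 ≥ -1.
Adding all 5 inequalities: the left sides telescope to 0, and the right sides sum to (-2) + (-1) + 3 + 2 + (-1) = 1. So 0 ≥ 1, which is false.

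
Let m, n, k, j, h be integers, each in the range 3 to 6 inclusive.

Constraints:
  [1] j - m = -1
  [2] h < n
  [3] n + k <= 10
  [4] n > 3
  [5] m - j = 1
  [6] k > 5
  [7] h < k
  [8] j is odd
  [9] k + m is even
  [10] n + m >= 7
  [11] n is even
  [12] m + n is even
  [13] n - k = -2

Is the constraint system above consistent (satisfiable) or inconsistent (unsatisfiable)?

Setting (m, n, k, j, h) = (4, 4, 6, 3, 3) satisfies everything: constraint 1: j - m = -1; constraint 3: n + k = 10, and the others follow.

Satisfiable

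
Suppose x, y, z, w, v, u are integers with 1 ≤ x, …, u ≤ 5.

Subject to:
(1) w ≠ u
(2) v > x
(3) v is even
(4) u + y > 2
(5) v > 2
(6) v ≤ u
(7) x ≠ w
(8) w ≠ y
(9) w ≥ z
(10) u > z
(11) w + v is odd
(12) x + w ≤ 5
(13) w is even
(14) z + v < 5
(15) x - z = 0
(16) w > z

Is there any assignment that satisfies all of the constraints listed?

Unsatisfiable

Constraint 13 makes w even and constraint 3 makes v even, so w + v must be even. Constraint 11 says w + v is odd — contradiction.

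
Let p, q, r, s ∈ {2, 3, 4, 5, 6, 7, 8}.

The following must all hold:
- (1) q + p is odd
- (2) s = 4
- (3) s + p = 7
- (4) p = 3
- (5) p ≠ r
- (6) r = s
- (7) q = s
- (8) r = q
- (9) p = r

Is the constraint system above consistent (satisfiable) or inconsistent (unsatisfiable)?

Unsatisfiable

Constraint 4 fixes p = 3 and constraint 2 fixes s = 4. Constraints 7, 8, and 9 give p = r = q = s, so p = s. But 3 ≠ 4 — contradiction.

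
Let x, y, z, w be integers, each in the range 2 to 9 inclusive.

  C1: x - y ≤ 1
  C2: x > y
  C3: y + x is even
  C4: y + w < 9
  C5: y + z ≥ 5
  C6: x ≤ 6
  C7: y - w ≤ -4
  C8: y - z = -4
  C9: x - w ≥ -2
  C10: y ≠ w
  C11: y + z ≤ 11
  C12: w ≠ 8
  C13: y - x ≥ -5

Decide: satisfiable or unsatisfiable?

Constraints 1, 7, and 9 give x − w ≥ -2, w − y ≥ 4, y − x ≥ -1.
Adding all 3 inequalities: the left sides telescope to 0, and the right sides sum to (-2) + 4 + (-1) = 1. So 0 ≥ 1, which is false.

Unsatisfiable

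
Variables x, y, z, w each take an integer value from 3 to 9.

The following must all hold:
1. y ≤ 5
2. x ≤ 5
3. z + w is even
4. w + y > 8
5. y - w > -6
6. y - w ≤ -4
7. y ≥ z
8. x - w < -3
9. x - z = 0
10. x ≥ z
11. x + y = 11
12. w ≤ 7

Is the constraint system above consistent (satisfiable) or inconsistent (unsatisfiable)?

From constraint 2: x ≤ 5. From constraint 1: y ≤ 5. Hence x + y ≤ 10. But constraint 11 requires x + y = 11, and 11 > 10. Contradiction.

Unsatisfiable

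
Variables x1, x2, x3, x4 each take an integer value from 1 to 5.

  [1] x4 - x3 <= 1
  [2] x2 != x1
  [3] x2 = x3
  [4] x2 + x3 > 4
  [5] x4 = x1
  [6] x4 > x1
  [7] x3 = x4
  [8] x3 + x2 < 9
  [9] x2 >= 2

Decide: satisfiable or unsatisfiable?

From constraints 3, 5, and 7, x2 = x3 = x4 = x1, so x2 = x1. But constraint 2 says x2 ≠ x1. Contradiction.

Unsatisfiable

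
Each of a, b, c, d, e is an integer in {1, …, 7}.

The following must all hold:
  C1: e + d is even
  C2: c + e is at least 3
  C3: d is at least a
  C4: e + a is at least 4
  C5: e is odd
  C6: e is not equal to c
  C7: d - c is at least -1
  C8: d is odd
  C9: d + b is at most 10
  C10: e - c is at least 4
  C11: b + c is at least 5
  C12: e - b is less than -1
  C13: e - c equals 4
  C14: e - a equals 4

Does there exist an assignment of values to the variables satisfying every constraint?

Satisfiable

One satisfying assignment is a = 1, b = 7, c = 1, d = 1, e = 5.
For the less obvious constraints — constraint 2: c + e = 6; constraint 4: e + a = 6 — and the others hold by inspection.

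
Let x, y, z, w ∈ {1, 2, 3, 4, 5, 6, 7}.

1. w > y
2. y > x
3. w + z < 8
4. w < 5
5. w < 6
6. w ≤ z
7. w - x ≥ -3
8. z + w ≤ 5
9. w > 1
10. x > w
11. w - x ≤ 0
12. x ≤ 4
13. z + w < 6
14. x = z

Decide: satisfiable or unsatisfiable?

Constraints 1, 2, and 10 give y < w, w < x, x < y. Chaining: y < w < x < y, which forces y < y — impossible.

Unsatisfiable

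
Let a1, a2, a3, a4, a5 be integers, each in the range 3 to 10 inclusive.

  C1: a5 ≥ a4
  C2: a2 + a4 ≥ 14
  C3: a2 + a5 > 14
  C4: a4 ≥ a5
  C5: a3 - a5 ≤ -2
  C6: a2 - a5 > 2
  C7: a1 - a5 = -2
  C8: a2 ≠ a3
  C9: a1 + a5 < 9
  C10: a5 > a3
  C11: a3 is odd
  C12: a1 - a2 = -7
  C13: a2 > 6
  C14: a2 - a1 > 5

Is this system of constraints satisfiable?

Satisfiable

One satisfying assignment is a1 = 3, a2 = 10, a3 = 3, a4 = 5, a5 = 5.
For the less obvious constraints — constraint 2: a2 + a4 = 15; constraint 3: a2 + a5 = 15; constraint 5: a3 - a5 = -2 — and the others hold by inspection.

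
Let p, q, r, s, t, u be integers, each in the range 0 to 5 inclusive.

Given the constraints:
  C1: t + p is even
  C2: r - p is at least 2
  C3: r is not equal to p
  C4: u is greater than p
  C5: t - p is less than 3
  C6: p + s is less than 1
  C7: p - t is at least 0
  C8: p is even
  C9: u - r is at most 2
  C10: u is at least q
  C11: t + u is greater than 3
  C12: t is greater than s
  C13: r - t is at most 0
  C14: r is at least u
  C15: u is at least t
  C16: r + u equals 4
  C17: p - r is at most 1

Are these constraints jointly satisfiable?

Unsatisfiable

Constraints 2, 7, and 13 give r − p ≥ 2, p − t ≥ 0, t − r ≥ 0.
Adding all 3 inequalities: the left sides telescope to 0, and the right sides sum to 2 + 0 + 0 = 2. So 0 ≥ 2, which is false.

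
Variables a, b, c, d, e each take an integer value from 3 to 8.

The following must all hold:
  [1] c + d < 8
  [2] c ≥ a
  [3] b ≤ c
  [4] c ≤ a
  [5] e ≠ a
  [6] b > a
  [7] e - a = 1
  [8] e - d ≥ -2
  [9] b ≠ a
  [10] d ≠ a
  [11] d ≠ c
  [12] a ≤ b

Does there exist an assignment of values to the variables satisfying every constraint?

Constraints 3, 4, and 6 give a < b, b ≤ c, c ≤ a. Chaining: a < b ≤ c ≤ a, which forces a < a — impossible.

Unsatisfiable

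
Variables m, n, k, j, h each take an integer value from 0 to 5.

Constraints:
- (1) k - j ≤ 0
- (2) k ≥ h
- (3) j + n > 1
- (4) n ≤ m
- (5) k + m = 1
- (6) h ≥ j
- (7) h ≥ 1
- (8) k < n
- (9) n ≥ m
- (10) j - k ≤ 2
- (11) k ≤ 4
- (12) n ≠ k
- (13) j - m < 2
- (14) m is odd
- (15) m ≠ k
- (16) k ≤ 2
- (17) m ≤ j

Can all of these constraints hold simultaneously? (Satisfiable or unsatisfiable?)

Unsatisfiable

Constraints 2, 4, 6, 8, and 17 give m ≤ j, j ≤ h, h ≤ k, k < n, n ≤ m. Chaining: m ≤ j ≤ h ≤ k < n ≤ m, which forces m < m — impossible.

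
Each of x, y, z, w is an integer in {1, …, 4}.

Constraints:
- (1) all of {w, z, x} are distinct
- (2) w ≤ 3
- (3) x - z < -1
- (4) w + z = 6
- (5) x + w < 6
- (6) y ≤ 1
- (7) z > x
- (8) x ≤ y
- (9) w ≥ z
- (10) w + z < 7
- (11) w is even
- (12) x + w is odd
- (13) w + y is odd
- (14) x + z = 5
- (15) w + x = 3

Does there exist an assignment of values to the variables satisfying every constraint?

Unsatisfiable

From constraints 6 and 8: x ≤ y ≤ 1. From constraints 2 and 9: z ≤ w ≤ 3. Hence x + z ≤ 4. But constraint 14 requires x + z = 5, and 5 > 4. Contradiction.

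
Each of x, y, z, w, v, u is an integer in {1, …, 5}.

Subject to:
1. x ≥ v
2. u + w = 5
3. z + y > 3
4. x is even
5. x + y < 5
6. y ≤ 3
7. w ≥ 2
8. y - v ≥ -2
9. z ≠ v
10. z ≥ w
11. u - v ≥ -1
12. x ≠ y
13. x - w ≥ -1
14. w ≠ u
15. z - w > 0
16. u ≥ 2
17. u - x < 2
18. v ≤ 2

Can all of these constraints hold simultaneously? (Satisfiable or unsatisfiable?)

One satisfying assignment is x = 2, y = 1, z = 5, w = 2, v = 1, u = 3.
For the less obvious constraints — constraint 2: u + w = 5; constraint 3: z + y = 6; constraint 5: x + y = 3 — and the others hold by inspection.

Satisfiable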